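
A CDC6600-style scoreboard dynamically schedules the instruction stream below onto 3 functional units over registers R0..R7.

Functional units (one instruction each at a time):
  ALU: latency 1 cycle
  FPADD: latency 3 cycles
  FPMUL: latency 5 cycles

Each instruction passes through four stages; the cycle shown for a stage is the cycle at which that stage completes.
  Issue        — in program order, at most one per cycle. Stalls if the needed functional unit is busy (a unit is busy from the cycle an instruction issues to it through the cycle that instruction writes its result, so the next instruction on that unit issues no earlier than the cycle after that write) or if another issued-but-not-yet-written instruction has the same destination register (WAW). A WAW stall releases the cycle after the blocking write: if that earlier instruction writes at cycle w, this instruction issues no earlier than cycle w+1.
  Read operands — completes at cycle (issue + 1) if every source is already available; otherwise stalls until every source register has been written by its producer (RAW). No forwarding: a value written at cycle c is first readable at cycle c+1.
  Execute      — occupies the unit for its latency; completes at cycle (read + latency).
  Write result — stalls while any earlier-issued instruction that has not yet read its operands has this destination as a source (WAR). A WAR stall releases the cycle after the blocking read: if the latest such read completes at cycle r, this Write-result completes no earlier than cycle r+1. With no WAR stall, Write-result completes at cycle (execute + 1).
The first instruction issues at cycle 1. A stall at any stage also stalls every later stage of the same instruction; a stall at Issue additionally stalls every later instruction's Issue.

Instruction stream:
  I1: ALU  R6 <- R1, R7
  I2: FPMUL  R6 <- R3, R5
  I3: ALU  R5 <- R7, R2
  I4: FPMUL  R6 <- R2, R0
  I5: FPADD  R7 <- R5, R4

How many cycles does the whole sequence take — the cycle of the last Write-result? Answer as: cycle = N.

cycle 1: I1→ALU
cycle 2: I1 RO
cycle 3: I1 EX
cycle 4: I1 WR R6
cycle 5: I2→FPMUL
cycle 6: I2 RO; I3→ALU
cycle 7: I3 RO
cycle 8: I3 EX
cycle 9: I3 WR R5
cycle 11: I2 EX
cycle 12: I2 WR R6
cycle 13: I4→FPMUL
cycle 14: I4 RO; I5→FPADD
cycle 15: I5 RO
cycle 18: I5 EX
cycle 19: I4 EX; I5 WR R7
cycle 20: I4 WR R6

cycle = 20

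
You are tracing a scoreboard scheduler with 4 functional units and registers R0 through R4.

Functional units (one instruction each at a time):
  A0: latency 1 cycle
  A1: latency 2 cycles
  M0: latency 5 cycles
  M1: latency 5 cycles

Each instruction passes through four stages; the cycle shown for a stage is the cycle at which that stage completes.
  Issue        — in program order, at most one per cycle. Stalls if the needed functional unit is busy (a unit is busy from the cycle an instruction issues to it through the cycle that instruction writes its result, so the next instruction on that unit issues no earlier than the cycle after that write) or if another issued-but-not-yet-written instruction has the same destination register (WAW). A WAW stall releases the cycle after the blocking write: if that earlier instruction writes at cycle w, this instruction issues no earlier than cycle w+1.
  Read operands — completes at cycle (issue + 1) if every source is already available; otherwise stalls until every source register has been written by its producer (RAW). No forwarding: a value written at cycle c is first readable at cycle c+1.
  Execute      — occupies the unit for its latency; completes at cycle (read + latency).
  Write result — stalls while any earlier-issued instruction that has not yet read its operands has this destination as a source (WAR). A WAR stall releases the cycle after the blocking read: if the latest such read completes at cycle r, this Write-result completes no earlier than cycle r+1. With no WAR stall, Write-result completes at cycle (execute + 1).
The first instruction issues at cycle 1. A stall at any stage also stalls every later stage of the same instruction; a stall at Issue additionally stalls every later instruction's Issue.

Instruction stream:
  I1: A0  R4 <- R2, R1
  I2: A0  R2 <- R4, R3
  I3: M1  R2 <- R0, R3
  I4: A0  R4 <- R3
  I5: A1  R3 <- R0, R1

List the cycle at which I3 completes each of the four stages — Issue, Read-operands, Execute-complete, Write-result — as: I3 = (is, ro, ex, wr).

  I1 | 1 | 2 | 3 | 4
  I2 | 5 | 6 | 7 | 8   struct: A0 busy until I1 writes@4
  I3 | 9 | 10 | 15 | 16   WAW R2: wait I2 write@8
  I4 | 10 | 11 | 12 | 13
  I5 | 11 | 12 | 14 | 15

I3 = (9, 10, 15, 16)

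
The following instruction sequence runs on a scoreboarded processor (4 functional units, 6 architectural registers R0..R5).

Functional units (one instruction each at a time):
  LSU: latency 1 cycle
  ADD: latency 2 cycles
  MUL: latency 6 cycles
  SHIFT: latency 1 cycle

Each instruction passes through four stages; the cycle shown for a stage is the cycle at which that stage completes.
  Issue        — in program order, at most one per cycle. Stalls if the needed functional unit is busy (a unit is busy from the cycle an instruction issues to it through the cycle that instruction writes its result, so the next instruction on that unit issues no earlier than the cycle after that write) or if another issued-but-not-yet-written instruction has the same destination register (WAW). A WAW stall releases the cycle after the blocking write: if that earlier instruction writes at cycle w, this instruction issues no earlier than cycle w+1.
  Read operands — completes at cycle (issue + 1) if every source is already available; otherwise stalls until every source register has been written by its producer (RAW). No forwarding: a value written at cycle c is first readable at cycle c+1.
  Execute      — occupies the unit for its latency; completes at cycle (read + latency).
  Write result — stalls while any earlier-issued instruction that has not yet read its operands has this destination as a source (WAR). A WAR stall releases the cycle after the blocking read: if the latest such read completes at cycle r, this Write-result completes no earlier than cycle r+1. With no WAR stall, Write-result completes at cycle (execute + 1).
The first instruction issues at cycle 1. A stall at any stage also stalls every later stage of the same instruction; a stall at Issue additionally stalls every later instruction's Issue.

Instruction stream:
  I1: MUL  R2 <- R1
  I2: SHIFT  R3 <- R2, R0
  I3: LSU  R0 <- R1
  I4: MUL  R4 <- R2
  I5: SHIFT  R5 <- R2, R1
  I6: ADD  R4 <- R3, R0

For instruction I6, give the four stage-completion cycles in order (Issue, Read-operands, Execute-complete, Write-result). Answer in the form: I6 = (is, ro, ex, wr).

I6 = (19, 20, 22, 23)

  I1 | 1 | 2 | 8 | 9
  I2 | 2 | 10 | 11 | 12   RAW R2: wait I1 write@9
  I3 | 3 | 4 | 5 | 11   WAR R0: wait I2 read@10
  I4 | 10 | 11 | 17 | 18   struct: MUL busy until I1 writes@9
  I5 | 13 | 14 | 15 | 16   struct: SHIFT busy until I2 writes@12
  I6 | 19 | 20 | 22 | 23   WAW R4: wait I4 write@18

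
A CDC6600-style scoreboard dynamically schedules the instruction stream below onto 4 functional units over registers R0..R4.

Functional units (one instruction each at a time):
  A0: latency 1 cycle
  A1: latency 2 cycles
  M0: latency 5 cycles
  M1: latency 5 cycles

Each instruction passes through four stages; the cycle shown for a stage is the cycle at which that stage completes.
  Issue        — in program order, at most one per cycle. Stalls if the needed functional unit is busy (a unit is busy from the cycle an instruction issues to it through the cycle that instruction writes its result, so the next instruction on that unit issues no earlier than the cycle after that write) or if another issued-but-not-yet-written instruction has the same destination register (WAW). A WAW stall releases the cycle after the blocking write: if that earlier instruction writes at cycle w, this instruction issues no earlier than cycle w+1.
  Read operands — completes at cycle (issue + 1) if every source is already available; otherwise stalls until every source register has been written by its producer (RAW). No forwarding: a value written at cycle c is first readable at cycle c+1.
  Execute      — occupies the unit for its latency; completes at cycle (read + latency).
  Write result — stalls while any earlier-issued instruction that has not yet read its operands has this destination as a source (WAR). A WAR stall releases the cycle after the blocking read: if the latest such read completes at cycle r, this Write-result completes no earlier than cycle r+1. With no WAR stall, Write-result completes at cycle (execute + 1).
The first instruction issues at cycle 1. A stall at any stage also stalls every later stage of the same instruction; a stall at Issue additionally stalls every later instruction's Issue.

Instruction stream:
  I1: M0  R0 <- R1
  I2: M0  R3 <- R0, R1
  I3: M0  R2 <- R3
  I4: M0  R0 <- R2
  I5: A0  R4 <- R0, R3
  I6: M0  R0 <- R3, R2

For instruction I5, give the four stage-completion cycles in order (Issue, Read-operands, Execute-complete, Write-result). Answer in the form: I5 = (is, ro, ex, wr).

c1: I1 dispatched to M0
c2: I1 operands ready
c7: I1 complete
c8: R0←I1
c9: I2 dispatched to M0
c10: I2 operands ready
c15: I2 complete
c16: R3←I2
c17: I3 dispatched to M0
c18: I3 operands ready
c23: I3 complete
c24: R2←I3
c25: I4 dispatched to M0
c26: I4 operands ready · I5 dispatched to A0
c31: I4 complete
c32: R0←I4
c33: I5 operands ready · I6 dispatched to M0
c34: I5 complete · I6 operands ready
c35: R4←I5
c39: I6 complete
c40: R0←I6

I5 = (26, 33, 34, 35)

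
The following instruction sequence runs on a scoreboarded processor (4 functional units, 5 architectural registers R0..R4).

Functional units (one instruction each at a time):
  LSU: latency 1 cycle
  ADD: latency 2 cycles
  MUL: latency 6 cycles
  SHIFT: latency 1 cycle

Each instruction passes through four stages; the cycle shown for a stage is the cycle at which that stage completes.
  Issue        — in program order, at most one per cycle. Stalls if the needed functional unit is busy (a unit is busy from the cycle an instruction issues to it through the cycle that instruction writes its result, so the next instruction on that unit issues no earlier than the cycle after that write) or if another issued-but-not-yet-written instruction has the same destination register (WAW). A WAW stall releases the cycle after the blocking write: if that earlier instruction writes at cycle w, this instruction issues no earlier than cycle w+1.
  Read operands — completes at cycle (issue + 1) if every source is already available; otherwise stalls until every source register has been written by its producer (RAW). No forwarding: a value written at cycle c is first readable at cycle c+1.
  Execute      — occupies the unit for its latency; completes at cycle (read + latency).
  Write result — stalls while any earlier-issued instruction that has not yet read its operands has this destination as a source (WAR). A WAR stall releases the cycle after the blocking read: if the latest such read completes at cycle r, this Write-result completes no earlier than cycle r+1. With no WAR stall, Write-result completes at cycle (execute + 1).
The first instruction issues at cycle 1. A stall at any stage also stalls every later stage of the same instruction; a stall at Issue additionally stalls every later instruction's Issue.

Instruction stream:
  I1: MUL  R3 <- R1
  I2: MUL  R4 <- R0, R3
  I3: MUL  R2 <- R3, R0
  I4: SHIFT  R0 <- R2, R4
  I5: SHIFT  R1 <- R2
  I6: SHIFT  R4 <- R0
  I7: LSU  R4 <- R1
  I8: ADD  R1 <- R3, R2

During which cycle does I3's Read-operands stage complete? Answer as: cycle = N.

cycle = 20

[1] I1 issues→MUL
[2] I1 reads
[8] I1 exec-done
[9] I1 writes R3
[10] I2 issues→MUL
[11] I2 reads
[17] I2 exec-done
[18] I2 writes R4
[19] I3 issues→MUL
[20] I3 reads · I4 issues→SHIFT
[26] I3 exec-done
[27] I3 writes R2
[28] I4 reads
[29] I4 exec-done
[30] I4 writes R0
[31] I5 issues→SHIFT
[32] I5 reads
[33] I5 exec-done
[34] I5 writes R1
[35] I6 issues→SHIFT
[36] I6 reads
[37] I6 exec-done
[38] I6 writes R4
[39] I7 issues→LSU
[40] I7 reads · I8 issues→ADD
[41] I7 exec-done · I8 reads
[42] I7 writes R4
[43] I8 exec-done
[44] I8 writes R1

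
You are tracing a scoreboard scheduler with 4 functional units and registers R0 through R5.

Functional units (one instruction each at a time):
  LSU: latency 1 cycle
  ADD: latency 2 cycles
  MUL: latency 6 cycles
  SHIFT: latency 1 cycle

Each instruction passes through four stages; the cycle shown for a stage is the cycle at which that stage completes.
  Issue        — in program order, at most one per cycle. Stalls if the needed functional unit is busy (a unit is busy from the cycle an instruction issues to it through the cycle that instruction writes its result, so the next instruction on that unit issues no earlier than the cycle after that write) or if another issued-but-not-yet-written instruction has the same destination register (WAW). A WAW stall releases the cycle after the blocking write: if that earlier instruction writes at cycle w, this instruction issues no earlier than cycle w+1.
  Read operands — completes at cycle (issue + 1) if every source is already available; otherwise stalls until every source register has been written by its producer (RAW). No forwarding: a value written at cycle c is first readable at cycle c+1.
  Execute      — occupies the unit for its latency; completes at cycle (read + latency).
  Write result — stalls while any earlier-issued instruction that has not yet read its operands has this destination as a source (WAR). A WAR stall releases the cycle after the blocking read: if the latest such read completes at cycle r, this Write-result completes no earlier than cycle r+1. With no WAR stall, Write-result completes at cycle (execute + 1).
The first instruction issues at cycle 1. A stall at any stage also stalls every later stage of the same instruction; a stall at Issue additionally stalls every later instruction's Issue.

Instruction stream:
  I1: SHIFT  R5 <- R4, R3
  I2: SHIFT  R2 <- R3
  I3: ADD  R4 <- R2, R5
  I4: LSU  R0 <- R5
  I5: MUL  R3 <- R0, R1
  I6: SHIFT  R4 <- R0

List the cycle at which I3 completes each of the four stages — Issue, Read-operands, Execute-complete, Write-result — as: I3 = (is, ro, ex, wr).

[I1] 1/2/3/4
[I2] 5/6/7/8  (struct: SHIFT busy until I1 writes@4)
[I3] 6/9/11/12  (RAW R2: wait I2 write@8)
[I4] 7/8/9/10
[I5] 8/11/17/18  (RAW R0: wait I4 write@10)
[I6] 13/14/15/16  (WAW R4: wait I3 write@12)

I3 = (6, 9, 11, 12)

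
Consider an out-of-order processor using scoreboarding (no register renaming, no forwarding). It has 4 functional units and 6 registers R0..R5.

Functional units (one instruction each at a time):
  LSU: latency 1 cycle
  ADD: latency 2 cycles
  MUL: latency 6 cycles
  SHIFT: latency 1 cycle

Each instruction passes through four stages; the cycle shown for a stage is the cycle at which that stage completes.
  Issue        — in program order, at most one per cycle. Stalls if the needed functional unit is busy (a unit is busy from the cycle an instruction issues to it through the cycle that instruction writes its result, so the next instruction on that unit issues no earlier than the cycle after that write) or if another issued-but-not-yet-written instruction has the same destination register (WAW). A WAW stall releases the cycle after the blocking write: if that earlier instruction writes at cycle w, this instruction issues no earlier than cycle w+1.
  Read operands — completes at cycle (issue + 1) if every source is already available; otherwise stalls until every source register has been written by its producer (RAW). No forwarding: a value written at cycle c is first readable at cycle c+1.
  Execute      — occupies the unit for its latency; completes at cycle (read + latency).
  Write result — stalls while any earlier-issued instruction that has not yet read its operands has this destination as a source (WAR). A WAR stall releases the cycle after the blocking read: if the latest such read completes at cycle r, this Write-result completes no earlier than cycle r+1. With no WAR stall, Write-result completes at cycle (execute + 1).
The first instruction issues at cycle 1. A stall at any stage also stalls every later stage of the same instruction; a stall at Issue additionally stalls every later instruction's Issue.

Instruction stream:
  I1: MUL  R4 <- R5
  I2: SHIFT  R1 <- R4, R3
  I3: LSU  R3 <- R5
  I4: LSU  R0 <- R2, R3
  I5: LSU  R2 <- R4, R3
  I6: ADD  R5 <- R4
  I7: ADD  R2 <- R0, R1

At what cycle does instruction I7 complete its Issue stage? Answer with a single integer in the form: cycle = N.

I1  is:1  ro:2  ex:8  wr:9
I2  is:2  ro:10  ex:11  wr:12  — RAW R4: wait I1 write@9
I3  is:3  ro:4  ex:5  wr:11  — WAR R3: wait I2 read@10
I4  is:12  ro:13  ex:14  wr:15  — struct: LSU busy until I3 writes@11
I5  is:16  ro:17  ex:18  wr:19  — struct: LSU busy until I4 writes@15
I6  is:17  ro:18  ex:20  wr:21
I7  is:22  ro:23  ex:25  wr:26  — struct: ADD busy until I6 writes@21

cycle = 22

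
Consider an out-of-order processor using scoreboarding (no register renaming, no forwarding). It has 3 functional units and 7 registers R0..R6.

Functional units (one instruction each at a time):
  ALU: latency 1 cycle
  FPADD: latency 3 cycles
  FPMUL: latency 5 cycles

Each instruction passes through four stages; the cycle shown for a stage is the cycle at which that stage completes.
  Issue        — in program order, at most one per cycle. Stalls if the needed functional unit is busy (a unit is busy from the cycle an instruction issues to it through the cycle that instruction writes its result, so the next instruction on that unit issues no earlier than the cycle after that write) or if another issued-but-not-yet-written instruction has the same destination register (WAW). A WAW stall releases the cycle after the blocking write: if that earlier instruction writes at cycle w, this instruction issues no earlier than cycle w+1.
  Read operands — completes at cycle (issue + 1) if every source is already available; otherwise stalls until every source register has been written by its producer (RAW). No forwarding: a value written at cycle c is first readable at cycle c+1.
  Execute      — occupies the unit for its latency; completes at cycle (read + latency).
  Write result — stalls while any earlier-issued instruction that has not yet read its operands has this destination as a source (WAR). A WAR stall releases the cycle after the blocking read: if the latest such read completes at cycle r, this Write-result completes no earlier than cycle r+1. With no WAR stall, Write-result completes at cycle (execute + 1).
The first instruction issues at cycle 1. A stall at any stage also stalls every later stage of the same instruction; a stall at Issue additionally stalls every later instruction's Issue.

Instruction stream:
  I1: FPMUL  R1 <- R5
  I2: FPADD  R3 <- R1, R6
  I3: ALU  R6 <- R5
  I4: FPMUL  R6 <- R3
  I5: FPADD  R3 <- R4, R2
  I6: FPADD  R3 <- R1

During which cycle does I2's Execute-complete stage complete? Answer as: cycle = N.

cycle = 12

I1: IS=1 RO=2 EX=7 WR=8
I2: IS=2 RO=9 EX=12 WR=13  [RAW R1: wait I1 write@8]
I3: IS=3 RO=4 EX=5 WR=10  [WAR R6: wait I2 read@9]
I4: IS=11 RO=14 EX=19 WR=20  [WAW R6: wait I3 write@10; RAW R3: wait I2 write@13]
I5: IS=14 RO=15 EX=18 WR=19  [struct: FPADD busy until I2 writes@13]
I6: IS=20 RO=21 EX=24 WR=25  [struct: FPADD busy until I5 writes@19]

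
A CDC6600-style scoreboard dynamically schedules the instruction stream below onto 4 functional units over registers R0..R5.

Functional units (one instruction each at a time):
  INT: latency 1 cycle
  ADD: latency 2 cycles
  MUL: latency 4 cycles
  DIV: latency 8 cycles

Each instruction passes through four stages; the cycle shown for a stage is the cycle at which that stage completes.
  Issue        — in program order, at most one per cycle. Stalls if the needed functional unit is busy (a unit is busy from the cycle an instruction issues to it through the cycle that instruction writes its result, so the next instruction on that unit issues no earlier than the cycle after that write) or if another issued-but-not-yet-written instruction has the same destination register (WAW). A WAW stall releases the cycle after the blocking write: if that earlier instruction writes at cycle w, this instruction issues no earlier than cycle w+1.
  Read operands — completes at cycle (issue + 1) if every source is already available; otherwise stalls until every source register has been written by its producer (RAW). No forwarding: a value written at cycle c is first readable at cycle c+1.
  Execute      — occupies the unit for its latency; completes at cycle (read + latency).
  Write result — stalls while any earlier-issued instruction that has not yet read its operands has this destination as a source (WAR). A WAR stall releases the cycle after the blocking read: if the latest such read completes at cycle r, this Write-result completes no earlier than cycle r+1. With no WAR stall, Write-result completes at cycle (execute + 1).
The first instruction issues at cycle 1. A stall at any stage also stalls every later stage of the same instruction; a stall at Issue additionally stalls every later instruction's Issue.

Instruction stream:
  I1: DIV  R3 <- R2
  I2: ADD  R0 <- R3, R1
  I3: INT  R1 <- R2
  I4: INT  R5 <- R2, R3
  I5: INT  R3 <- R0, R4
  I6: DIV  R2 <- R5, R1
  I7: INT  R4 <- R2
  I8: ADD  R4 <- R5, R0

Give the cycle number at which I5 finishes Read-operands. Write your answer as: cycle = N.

1) issue 1, read 2, done 10, write 11
2) issue 2, read 12, done 14, write 15  <RAW R3: wait I1 write@11>
3) issue 3, read 4, done 5, write 13  <WAR R1: wait I2 read@12>
4) issue 14, read 15, done 16, write 17  <struct: INT busy until I3 writes@13>
5) issue 18, read 19, done 20, write 21  <struct: INT busy until I4 writes@17>
6) issue 19, read 20, done 28, write 29
7) issue 22, read 30, done 31, write 32  <struct: INT busy until I5 writes@21 / RAW R2: wait I6 write@29>
8) issue 33, read 34, done 36, write 37  <WAW R4: wait I7 write@32>

cycle = 19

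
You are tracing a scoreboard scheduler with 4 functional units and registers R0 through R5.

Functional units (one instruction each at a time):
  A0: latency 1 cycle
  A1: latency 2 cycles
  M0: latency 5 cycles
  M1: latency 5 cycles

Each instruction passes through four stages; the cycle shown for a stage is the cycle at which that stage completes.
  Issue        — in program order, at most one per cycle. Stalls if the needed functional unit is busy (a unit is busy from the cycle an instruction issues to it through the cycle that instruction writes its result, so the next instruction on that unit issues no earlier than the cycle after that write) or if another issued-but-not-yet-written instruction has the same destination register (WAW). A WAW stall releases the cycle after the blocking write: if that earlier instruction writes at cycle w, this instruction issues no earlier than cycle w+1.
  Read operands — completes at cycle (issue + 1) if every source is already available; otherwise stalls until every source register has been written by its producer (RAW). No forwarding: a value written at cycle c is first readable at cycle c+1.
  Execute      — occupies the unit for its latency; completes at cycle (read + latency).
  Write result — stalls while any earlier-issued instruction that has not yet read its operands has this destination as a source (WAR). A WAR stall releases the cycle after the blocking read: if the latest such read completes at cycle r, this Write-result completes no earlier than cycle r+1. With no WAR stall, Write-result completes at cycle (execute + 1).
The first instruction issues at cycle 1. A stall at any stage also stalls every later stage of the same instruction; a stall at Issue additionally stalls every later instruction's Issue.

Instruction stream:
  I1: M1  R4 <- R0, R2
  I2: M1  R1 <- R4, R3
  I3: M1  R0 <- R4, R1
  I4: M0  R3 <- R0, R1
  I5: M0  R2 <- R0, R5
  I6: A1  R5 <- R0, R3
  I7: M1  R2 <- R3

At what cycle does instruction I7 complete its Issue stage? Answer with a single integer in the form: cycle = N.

cycle = 40

I1 -> (1, 2, 7, 8)
I2 -> (9, 10, 15, 16)  // struct: M1 busy until I1 writes@8
I3 -> (17, 18, 23, 24)  // struct: M1 busy until I2 writes@16
I4 -> (18, 25, 30, 31)  // RAW R0: wait I3 write@24
I5 -> (32, 33, 38, 39)  // struct: M0 busy until I4 writes@31
I6 -> (33, 34, 36, 37)
I7 -> (40, 41, 46, 47)  // WAW R2: wait I5 write@39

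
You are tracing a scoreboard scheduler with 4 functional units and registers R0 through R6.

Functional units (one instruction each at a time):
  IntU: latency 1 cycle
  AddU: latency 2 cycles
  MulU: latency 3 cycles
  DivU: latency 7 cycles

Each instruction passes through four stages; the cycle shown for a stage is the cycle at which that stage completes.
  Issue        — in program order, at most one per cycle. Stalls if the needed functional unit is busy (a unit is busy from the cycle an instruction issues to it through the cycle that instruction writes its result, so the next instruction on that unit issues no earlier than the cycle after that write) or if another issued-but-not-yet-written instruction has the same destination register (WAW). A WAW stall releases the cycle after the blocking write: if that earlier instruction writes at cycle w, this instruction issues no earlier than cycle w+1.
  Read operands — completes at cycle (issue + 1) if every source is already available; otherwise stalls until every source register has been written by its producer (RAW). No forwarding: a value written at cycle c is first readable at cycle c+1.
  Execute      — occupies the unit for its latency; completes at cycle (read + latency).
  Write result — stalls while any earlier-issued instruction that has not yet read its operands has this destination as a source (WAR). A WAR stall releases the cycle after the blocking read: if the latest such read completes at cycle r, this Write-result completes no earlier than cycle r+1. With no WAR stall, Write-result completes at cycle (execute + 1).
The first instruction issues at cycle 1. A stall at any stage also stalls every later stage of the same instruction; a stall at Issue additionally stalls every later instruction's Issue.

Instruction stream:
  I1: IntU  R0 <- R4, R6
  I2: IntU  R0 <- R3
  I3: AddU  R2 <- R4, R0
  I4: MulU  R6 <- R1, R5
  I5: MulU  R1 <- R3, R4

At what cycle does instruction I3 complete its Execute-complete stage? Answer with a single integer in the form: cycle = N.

t=1  I1 dispatched to IntU
t=2  I1 operands ready
t=3  I1 complete
t=4  R0←I1
t=5  I2 dispatched to IntU
t=6  I2 operands ready · I3 dispatched to AddU
t=7  I2 complete · I4 dispatched to MulU
t=8  R0←I2 · I4 operands ready
t=9  I3 operands ready
t=11  I3 complete · I4 complete
t=12  R2←I3 · R6←I4
t=13  I5 dispatched to MulU
t=14  I5 operands ready
t=17  I5 complete
t=18  R1←I5

cycle = 11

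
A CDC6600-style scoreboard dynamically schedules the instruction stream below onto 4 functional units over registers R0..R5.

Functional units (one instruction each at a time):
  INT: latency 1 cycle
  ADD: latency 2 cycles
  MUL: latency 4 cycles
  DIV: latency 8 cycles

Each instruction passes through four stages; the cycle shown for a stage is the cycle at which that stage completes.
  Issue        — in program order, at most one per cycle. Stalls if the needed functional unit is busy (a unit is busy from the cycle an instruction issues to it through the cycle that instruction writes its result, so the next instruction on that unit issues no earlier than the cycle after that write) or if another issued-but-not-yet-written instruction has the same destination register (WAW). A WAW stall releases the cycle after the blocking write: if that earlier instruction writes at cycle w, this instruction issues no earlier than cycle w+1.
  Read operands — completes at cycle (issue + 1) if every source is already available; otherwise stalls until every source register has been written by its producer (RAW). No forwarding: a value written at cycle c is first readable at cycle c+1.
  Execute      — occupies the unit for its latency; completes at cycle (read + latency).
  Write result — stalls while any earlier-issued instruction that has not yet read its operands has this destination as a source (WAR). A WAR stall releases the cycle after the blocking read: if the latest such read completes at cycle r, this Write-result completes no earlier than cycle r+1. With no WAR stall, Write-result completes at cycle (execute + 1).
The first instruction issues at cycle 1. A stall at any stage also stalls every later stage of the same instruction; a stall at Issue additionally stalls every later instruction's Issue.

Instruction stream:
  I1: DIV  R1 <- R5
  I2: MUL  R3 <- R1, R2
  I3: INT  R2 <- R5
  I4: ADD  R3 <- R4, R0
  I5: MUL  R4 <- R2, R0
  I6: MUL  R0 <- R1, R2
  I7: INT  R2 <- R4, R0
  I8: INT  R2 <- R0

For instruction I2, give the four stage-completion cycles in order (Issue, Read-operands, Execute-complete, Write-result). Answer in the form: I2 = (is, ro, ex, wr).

I2 = (2, 12, 16, 17)

[1] I1 issues→DIV
[2] I1 reads, I2 issues→MUL
[3] I3 issues→INT
[4] I3 reads
[5] I3 exec-done
[10] I1 exec-done
[11] I1 writes R1
[12] I2 reads
[13] I3 writes R2
[16] I2 exec-done
[17] I2 writes R3
[18] I4 issues→ADD
[19] I4 reads, I5 issues→MUL
[20] I5 reads
[21] I4 exec-done
[22] I4 writes R3
[24] I5 exec-done
[25] I5 writes R4
[26] I6 issues→MUL
[27] I6 reads, I7 issues→INT
[31] I6 exec-done
[32] I6 writes R0
[33] I7 reads
[34] I7 exec-done
[35] I7 writes R2
[36] I8 issues→INT
[37] I8 reads
[38] I8 exec-done
[39] I8 writes R2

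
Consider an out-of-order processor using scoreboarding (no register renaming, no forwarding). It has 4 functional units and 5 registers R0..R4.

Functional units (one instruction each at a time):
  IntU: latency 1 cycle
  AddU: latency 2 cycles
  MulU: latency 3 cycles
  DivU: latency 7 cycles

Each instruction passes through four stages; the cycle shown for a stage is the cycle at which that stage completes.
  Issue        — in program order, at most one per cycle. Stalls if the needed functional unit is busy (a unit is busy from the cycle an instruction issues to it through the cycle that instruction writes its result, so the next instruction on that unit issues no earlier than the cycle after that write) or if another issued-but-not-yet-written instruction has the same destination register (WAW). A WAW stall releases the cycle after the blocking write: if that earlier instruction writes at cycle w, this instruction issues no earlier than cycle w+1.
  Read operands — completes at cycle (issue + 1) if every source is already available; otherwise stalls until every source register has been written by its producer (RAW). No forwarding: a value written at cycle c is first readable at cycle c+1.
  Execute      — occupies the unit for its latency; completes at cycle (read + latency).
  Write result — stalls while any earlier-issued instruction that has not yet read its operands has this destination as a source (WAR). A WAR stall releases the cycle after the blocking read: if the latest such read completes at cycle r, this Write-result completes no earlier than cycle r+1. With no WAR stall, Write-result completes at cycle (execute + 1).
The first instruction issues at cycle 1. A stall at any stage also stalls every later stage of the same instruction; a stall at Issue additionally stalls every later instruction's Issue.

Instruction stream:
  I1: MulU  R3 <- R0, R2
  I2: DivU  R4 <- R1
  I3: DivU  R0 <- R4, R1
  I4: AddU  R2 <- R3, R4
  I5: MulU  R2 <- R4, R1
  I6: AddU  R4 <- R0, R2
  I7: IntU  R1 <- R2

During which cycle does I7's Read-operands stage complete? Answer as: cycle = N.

[1] I1→MulU
[2] I1 RO; I2→DivU
[3] I2 RO
[5] I1 EX
[6] I1 WR R3
[10] I2 EX
[11] I2 WR R4
[12] I3→DivU
[13] I3 RO; I4→AddU
[14] I4 RO
[16] I4 EX
[17] I4 WR R2
[18] I5→MulU
[19] I5 RO; I6→AddU
[20] I3 EX; I7→IntU
[21] I3 WR R0
[22] I5 EX
[23] I5 WR R2
[24] I6 RO; I7 RO
[25] I7 EX
[26] I6 EX; I7 WR R1
[27] I6 WR R4

cycle = 24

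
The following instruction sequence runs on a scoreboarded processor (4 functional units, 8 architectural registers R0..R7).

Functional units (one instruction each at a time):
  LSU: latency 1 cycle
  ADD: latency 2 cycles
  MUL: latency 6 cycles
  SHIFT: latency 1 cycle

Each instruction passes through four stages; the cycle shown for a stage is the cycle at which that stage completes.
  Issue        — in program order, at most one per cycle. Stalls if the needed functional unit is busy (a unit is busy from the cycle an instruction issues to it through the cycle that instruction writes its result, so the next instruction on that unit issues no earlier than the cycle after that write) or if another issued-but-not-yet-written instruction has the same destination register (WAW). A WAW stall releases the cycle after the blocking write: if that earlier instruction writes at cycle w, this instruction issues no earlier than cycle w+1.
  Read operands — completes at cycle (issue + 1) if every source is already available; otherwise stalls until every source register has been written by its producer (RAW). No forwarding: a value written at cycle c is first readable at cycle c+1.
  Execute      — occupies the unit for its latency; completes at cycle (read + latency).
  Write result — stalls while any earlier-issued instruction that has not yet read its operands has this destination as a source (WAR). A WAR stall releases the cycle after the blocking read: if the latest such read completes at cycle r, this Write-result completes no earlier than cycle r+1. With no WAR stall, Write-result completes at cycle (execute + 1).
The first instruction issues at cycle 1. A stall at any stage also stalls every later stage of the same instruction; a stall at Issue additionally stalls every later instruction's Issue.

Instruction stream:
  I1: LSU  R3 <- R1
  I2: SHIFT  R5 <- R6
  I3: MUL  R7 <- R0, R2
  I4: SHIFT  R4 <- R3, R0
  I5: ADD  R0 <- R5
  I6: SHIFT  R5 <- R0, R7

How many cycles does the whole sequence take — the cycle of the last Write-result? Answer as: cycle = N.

  I1 | 1 | 2 | 3 | 4
  I2 | 2 | 3 | 4 | 5
  I3 | 3 | 4 | 10 | 11
  I4 | 6 | 7 | 8 | 9   struct: SHIFT busy until I2 writes@5
  I5 | 7 | 8 | 10 | 11
  I6 | 10 | 12 | 13 | 14   struct: SHIFT busy until I4 writes@9 · RAW R0: wait I5 write@11 · RAW R7: wait I3 write@11

cycle = 14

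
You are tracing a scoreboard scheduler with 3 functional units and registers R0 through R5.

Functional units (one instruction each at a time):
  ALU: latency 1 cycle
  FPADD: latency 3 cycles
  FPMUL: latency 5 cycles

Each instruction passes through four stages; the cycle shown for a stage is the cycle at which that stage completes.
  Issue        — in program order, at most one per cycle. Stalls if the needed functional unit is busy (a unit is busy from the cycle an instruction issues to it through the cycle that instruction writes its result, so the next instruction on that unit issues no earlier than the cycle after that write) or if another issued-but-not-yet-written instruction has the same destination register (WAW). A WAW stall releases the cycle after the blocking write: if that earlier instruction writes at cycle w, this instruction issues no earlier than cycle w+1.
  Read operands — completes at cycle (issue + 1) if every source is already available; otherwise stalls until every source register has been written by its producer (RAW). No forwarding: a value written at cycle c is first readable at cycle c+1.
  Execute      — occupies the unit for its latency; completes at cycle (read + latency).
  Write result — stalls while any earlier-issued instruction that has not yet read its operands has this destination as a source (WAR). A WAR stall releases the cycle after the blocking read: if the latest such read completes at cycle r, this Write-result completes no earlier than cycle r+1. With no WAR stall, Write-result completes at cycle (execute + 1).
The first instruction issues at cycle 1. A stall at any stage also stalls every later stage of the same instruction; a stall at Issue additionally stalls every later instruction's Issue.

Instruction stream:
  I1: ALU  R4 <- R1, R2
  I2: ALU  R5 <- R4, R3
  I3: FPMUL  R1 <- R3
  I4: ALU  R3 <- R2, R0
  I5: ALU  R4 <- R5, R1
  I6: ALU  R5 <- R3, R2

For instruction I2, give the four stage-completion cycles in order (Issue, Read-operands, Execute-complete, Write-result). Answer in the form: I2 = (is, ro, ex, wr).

t=1  I1→ALU
t=2  I1 RO
t=3  I1 EX
t=4  I1 WR R4
t=5  I2→ALU
t=6  I2 RO, I3→FPMUL
t=7  I2 EX, I3 RO
t=8  I2 WR R5
t=9  I4→ALU
t=10  I4 RO
t=11  I4 EX
t=12  I3 EX, I4 WR R3
t=13  I3 WR R1, I5→ALU
t=14  I5 RO
t=15  I5 EX
t=16  I5 WR R4
t=17  I6→ALU
t=18  I6 RO
t=19  I6 EX
t=20  I6 WR R5

I2 = (5, 6, 7, 8)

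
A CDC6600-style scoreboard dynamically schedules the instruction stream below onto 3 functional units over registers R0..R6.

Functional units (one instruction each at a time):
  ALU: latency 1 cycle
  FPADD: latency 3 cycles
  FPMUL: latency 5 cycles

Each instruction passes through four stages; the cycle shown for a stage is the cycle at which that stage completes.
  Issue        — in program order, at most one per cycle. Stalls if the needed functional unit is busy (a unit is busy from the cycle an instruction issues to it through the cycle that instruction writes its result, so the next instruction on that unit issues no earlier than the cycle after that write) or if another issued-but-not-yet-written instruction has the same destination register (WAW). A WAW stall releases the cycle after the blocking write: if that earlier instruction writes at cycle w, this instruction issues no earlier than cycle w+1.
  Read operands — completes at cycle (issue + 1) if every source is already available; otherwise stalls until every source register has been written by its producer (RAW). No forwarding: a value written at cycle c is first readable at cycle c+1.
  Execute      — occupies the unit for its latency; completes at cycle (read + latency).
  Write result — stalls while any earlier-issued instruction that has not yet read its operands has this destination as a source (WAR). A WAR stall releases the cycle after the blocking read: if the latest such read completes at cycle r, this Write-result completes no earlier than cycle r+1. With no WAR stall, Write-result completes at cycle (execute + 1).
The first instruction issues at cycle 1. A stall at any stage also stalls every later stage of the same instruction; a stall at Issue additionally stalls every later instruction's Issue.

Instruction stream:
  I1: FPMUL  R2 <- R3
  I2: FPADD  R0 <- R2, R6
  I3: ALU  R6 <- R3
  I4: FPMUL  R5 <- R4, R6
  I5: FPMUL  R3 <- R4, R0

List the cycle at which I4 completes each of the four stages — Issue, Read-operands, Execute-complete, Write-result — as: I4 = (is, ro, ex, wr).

I4 = (9, 11, 16, 17)

I1 -> (1, 2, 7, 8)
I2 -> (2, 9, 12, 13)  // RAW R2: wait I1 write@8
I3 -> (3, 4, 5, 10)  // WAR R6: wait I2 read@9
I4 -> (9, 11, 16, 17)  // struct: FPMUL busy until I1 writes@8, RAW R6: wait I3 write@10
I5 -> (18, 19, 24, 25)  // struct: FPMUL busy until I4 writes@17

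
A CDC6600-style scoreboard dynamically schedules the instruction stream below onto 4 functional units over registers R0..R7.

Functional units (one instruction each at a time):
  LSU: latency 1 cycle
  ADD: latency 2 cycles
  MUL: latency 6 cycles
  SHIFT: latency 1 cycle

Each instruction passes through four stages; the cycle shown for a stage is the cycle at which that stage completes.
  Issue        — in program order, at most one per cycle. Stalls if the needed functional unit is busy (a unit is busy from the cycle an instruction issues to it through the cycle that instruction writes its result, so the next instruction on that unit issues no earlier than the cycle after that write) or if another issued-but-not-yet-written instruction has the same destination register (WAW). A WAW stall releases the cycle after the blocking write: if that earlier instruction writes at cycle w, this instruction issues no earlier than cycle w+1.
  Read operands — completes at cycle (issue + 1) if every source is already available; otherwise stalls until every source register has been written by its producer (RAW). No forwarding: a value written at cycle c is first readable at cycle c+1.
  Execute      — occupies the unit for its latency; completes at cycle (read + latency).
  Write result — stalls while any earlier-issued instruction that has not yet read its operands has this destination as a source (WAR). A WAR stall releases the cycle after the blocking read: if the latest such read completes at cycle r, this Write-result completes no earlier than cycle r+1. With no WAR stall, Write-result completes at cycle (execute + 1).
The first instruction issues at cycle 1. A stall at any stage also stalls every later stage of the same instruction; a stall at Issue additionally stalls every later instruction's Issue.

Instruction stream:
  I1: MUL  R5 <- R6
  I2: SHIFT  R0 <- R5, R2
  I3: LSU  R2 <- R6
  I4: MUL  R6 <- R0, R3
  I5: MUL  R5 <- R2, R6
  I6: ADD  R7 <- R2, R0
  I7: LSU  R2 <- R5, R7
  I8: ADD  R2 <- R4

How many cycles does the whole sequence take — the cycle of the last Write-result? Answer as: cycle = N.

cycle = 37

[1] I1→MUL
[2] I1 RO · I2→SHIFT
[3] I3→LSU
[4] I3 RO
[5] I3 EX
[8] I1 EX
[9] I1 WR R5
[10] I2 RO · I4→MUL
[11] I2 EX · I3 WR R2
[12] I2 WR R0
[13] I4 RO
[19] I4 EX
[20] I4 WR R6
[21] I5→MUL
[22] I5 RO · I6→ADD
[23] I6 RO · I7→LSU
[25] I6 EX
[26] I6 WR R7
[28] I5 EX
[29] I5 WR R5
[30] I7 RO
[31] I7 EX
[32] I7 WR R2
[33] I8→ADD
[34] I8 RO
[36] I8 EX
[37] I8 WR R2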